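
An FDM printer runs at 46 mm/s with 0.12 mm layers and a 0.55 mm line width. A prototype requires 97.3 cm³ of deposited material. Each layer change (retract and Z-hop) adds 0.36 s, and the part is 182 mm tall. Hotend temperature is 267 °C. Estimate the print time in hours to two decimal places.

Line area = 0.12 × 0.55, so 0.066 mm².
Toolpath length = 97.3 cm³ / 0.066 mm² = 97300 / 0.066 = 1474242.4 mm.
Print-move time = 1474242.4 / 46, so 32048.7 s.
Layer count = ceil(182 / 0.12) = 1517.
Layer-change overhead = 1517 × 0.36 = 546.12 s.
Altogether 32048.7 + 546.12 = 32594.82 s, i.e. 9.05 hours.

9.05 hours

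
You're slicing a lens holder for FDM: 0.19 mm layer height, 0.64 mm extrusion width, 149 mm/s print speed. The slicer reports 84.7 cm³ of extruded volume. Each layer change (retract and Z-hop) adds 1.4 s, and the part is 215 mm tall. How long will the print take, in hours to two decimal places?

1.74 hours

Bead cross-section = 0.19 × 0.64 = 0.1216 mm².
Toolpath length = 84.7 cm³ / 0.1216 mm² = 84700 / 0.1216 = 696546.1 mm.
Print-move time = 696546.1 / 149 = 4674.8 s.
Layer count = ceil(215 / 0.19) = 1132.
Non-print overhead = 1132 × 1.4, so 1584.8 s.
Total = 4674.8 + 1584.8 = 6259.6 s = 1.74 hours.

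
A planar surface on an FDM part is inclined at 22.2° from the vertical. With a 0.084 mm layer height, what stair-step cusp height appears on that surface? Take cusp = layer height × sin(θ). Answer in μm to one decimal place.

sin(22.2°) = 0.3778, so cusp = 0.084 × 0.3778 = 0.031735 mm → 31.7 μm.

31.7 μm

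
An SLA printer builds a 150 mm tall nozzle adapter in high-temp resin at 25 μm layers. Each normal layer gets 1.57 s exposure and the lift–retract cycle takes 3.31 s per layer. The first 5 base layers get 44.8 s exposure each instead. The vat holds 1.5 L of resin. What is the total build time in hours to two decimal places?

Layers = ⌈150/0.025⌉ = 6000.
Base layers = 5 × (44.8 + 3.31) = 240.55 s.
Remaining layers = 5995 × (1.57 + 3.31), so 29255.6 s.
Total = 240.55 + 29255.6 = 29496.15 s = 8.19 hours.

8.19 hours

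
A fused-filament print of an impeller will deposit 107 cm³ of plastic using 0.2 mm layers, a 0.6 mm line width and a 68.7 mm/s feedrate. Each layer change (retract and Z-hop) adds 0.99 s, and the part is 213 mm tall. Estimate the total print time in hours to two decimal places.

3.90 hours

Line area = 0.2 × 0.6 = 0.12 mm².
Toolpath length = 107 cm³ / 0.12 mm² = 107000 / 0.12 = 891666.7 mm.
Time extruding = 891666.7 / 68.7 = 12979.1 s.
Layers = ⌈213/0.2⌉ = 1065.
Layer-change overhead = 1065 × 0.99 = 1054.35 s.
Altogether 12979.1 + 1054.35 = 14033.45 s, i.e. 3.90 hours.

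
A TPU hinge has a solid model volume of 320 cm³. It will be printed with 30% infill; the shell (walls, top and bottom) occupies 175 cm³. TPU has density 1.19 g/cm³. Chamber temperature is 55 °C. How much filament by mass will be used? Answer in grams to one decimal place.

260.0 g

Interior volume: 320 − 175 → 145 cm³.
Deposited infill = 0.30 × 145, so 43.5 cm³.
Total printed volume = 175 + 43.5, so 218.5 cm³.
Mass = 218.5 × 1.19, so 260.015 g.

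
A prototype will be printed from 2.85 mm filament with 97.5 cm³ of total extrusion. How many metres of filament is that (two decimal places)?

Cross-section of 2.85 mm filament: π·(2.85/2)² = 6.3794 mm².
L = 97500 mm³ / 6.3794 mm² = 15283.57 mm, i.e. 15.28 m.

15.28 m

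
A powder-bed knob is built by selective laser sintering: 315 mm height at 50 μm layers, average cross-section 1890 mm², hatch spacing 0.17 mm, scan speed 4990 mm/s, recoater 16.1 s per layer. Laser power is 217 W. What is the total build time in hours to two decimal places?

Layer count = ceil(315 / 0.05) = 6300.
Hatch length per layer = 1890 / 0.17, so 11117.6 mm.
Laser time per layer: 11117.6 / 4990 → 2.228 s.
Per-layer time = 2.228 + 16.1, so 18.328 s.
6300 layers × 18.328 s/layer = 115466.4 s, i.e. 32.07 hours.

32.07 hours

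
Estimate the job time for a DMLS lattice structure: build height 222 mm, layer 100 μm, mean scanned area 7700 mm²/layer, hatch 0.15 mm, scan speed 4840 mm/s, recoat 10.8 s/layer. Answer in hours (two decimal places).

Layers = ⌈222/0.1⌉ = 2220.
Hatch length per layer = 7700 / 0.15, so 51333.3 mm.
Laser time per layer = 51333.3 / 4840, so 10.6061 s.
Time per layer: 10.6061 + 10.8 → 21.4061 s.
Build time = 2220 × 21.4061 = 47521.542 s = 13.20 hours.

13.20 hours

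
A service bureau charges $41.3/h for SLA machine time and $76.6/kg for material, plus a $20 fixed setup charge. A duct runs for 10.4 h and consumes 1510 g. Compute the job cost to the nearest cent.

Time charge: 41.3 × 10.4 → $429.52.
Material cost = 76.6 × 1510/1000 = $115.666.
Total = 429.52 + 115.666 + 20 = 565.186 ≈ $565.19.

$565.19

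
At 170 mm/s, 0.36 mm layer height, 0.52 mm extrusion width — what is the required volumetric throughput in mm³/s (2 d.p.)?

Extrusion cross-section = 0.36 × 0.52 = 0.1872 mm².
Volumetric flow = 170 × 0.1872 = 31.82 mm³/s.

31.82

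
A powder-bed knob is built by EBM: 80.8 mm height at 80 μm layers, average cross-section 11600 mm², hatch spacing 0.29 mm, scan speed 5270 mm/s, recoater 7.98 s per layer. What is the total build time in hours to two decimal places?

Layer count = ceil(80.8 / 0.08) = 1010.
Hatch length per layer = 11600 / 0.29, so 40000 mm.
Beam time per layer: 40000 / 5270 → 7.5901 s.
Time per layer = 7.5901 + 7.98, so 15.5701 s.
1010 layers × 15.5701 s/layer = 15725.801 s, i.e. 4.37 hours.

4.37 hours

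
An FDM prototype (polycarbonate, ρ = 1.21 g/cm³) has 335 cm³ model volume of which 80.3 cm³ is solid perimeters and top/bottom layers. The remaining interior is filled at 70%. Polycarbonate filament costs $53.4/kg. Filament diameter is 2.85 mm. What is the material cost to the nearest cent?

Interior volume = 335 − 80.3, so 254.7 cm³.
Infill volume = 0.70 × 254.7, so 178.29 cm³.
Total printed volume = 80.3 + 178.29 = 258.59 cm³.
Mass = 258.59 × 1.21 = 312.8939 g.
At $53.4/kg: 312.8939/1000 × 53.4 = $16.71.

$16.71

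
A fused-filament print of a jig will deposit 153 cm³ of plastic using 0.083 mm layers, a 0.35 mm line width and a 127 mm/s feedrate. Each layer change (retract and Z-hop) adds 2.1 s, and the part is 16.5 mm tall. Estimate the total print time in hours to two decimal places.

Bead cross-section = 0.083 × 0.35, so 0.02905 mm².
Path length: 153000 mm³ / 0.02905 mm² → 5266781.4 mm.
Extrusion time = 5266781.4 / 127, so 41470.7 s.
Number of layers: 16.5 / 0.083 → 199 (rounded up).
Non-print overhead = 199 × 2.1 = 417.9 s.
Total = 41470.7 + 417.9 = 41888.6 s = 11.64 hours.

11.64 hours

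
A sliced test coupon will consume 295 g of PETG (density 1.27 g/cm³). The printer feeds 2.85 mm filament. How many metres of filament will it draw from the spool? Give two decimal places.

Extruded volume: 295/1.27 = 232.2835 cm³ (232283.5 mm³).
A = π r² = π × 1.425² = 6.3794 mm².
L = V/A = 232283.5/6.3794 = 36411.5 mm → 36.41 m.

36.41 m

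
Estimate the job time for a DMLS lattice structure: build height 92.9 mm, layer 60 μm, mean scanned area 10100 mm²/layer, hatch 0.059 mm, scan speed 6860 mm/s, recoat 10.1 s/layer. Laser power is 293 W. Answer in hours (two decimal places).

Number of layers: 92.9 / 0.06 → 1549 (rounded up).
Hatch length per layer: 10100 / 0.059 → 171186.4 mm.
Laser time per layer = 171186.4 / 6860, so 24.9543 s.
Layer cycle: 24.9543 + 10.1 → 35.0543 s.
Build time = 1549 × 35.0543 = 54299.1107 s = 15.08 hours.

15.08 hours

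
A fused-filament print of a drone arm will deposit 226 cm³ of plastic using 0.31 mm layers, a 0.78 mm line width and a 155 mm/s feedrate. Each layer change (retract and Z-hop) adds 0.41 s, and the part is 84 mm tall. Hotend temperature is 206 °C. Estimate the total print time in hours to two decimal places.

1.71 hours

Bead cross-section = 0.31 × 0.78, so 0.2418 mm².
Path length: 226000 mm³ / 0.2418 mm² → 934656.7 mm.
Extrusion time = 934656.7 / 155, so 6030 s.
Layer count = ceil(84 / 0.31) = 271.
Non-print overhead = 271 × 0.41, so 111.11 s.
Altogether 6030 + 111.11 = 6141.11 s, i.e. 1.71 hours.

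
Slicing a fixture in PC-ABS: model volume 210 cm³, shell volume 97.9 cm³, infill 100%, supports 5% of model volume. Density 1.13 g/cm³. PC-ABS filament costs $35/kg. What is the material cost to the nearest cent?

Interior volume = 210 − 97.9, so 112.1 cm³.
Infill volume = 1.00 × 112.1 = 112.1 cm³.
Support: 0.05 × 210 → 10.5 cm³.
Total printed volume = 97.9 + 112.1 + 10.5 = 220.5 cm³.
Mass = 220.5 × 1.13 = 249.165 g.
At $35/kg: 249.165/1000 × 35 = $8.72.

$8.72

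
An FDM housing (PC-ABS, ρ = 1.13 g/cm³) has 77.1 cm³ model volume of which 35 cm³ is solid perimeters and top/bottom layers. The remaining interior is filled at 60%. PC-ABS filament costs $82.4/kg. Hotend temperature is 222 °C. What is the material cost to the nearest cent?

$5.61

Interior volume = 77.1 − 35, so 42.1 cm³.
Deposited infill = 0.60 × 42.1 = 25.26 cm³.
Deposited volume = 35 + 25.26 = 60.26 cm³.
Mass: 60.26 × 1.13 → 68.0938 g.
Cost = 68.0938 g / 1000 × $82.4/kg = $5.61.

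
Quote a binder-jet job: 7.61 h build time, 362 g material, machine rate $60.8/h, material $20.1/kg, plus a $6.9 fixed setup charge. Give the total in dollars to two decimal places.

$476.86

Time charge: 60.8 × 7.61 → $462.688.
Feedstock cost: 20.1 × 362/1000 → $7.2762.
Total = 462.688 + 7.2762 + 6.9 = 476.8642 ≈ $476.86.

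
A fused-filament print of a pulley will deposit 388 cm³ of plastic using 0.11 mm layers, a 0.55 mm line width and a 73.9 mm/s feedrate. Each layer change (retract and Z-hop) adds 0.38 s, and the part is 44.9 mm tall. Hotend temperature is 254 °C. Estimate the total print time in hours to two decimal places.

24.15 hours

Extrusion cross-section = 0.11 × 0.55 = 0.0605 mm².
Total extruded path = 388000/0.0605 = 6413223.1 mm.
Print-move time: 6413223.1 / 73.9 → 86782.5 s.
Number of layers: 44.9 / 0.11 → 409 (rounded up).
Non-print overhead = 409 × 0.38, so 155.42 s.
Total = 86782.5 + 155.42 = 86937.92 s = 24.15 hours.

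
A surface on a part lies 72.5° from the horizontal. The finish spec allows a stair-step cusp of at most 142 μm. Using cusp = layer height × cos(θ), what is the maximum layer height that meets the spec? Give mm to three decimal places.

0.472 mm

t = h_c / cos θ = 0.142 / 0.3007 = 0.472 mm.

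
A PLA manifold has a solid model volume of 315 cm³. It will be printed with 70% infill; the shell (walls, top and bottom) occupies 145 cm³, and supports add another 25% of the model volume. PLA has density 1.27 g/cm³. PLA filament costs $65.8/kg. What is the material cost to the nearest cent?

Volume inside the shell = 315 − 145, so 170 cm³.
Infill deposited: 0.70 × 170 → 119 cm³.
Support = 0.25 × 315, so 78.75 cm³.
Total extruded: 145 + 119 + 78.75 → 342.75 cm³.
Mass: 342.75 × 1.27 → 435.2925 g.
Cost = 435.2925 g / 1000 × $65.8/kg = $28.64.

$28.64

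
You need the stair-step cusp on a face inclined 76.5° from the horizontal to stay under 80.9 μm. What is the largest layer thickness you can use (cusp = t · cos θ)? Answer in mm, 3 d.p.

0.347 mm

cos(76.5°) = 0.2334; t_max = 0.0809/0.2334 = 0.347 mm.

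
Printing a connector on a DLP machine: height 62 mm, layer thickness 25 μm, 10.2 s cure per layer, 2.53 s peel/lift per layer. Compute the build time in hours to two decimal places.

8.77 hours

Layers = ⌈62/0.025⌉ = 2480.
Per-layer time: 10.2 + 2.53 → 12.73 s.
Total = 2480 × 12.73 = 31570.4 s = 8.77 hours.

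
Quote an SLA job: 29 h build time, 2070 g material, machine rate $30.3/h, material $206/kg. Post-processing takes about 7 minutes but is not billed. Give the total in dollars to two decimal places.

$1305.12

Time charge = 30.3 × 29 = $878.70.
Feedstock cost: 206 × 2070/1000 → $426.42.
Job cost: 878.70 + 426.42 = $1305.12.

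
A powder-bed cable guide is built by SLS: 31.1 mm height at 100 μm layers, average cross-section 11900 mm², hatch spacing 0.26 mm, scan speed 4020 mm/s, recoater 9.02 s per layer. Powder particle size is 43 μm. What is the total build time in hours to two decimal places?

Layers = ⌈31.1/0.1⌉ = 311.
Scan path per layer: 11900 / 0.26 → 45769.2 mm.
Scan time per layer = 45769.2 / 4020, so 11.3854 s.
Per-layer time: 11.3854 + 9.02 → 20.4054 s.
Total: 311 × 20.4054 s = 6346.0794 s → 1.76 hours.

1.76 hours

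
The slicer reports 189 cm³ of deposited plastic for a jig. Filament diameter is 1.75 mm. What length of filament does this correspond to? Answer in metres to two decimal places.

78.58 m

Cross-section of 1.75 mm filament: π·(1.75/2)² = 2.4053 mm².
Length = 189 cm³ / 2.4053 mm² = 189000 / 2.4053 = 78576.48 mm = 78.58 m.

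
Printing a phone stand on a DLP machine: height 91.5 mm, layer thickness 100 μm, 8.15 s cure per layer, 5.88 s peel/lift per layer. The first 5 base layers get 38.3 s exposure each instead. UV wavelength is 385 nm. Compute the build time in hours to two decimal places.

Number of layers: 91.5 / 0.1 → 915 (rounded up).
Base layers = 5 × (38.3 + 5.88) = 220.9 s.
Normal layers: 910 × (8.15 + 5.88) → 12767.3 s.
Total = 220.9 + 12767.3 = 12988.2 s = 3.61 hours.

3.61 hours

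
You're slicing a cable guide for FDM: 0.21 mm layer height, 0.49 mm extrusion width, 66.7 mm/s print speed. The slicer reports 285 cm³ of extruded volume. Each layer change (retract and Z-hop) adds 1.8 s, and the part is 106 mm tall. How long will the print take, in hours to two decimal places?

Bead cross-section = 0.21 × 0.49 = 0.1029 mm².
Toolpath length = 285 cm³ / 0.1029 mm² = 285000 / 0.1029 = 2769679.3 mm.
Print-move time: 2769679.3 / 66.7 → 41524.4 s.
Number of layers: 106 / 0.21 → 505 (rounded up).
Layer-change overhead: 505 × 1.8 → 909 s.
Altogether 41524.4 + 909 = 42433.4 s, i.e. 11.79 hours.

11.79 hours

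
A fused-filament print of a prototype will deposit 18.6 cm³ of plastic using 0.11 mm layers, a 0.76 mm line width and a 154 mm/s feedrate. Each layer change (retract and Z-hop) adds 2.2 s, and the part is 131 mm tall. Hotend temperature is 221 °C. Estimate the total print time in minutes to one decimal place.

67.7 minutes

Bead cross-section = 0.11 × 0.76, so 0.0836 mm².
Path length: 18600 mm³ / 0.0836 mm² → 222488 mm.
Time extruding = 222488 / 154, so 1444.7 s.
Number of layers: 131 / 0.11 → 1191 (rounded up).
Layer-change overhead = 1191 × 2.2 = 2620.2 s.
Altogether 1444.7 + 2620.2 = 4064.9 s, i.e. 67.7 minutes.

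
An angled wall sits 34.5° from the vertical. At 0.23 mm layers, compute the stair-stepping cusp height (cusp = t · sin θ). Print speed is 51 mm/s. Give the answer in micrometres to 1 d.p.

130.3 μm

Cusp = layer height × sin(34.5°) = 0.23 × 0.5664 = 0.130272 mm = 130.3 μm.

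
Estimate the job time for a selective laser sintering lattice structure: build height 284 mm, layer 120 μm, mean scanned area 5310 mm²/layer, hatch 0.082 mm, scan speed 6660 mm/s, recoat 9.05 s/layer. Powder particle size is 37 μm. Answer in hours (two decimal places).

Number of layers: 284 / 0.12 → 2367 (rounded up).
Per-layer scan distance = 5310 / 0.082 = 64756.1 mm.
Per-layer scan time = 64756.1 / 6660, so 9.7231 s.
Per-layer time = 9.7231 + 9.05 = 18.7731 s.
Build time = 2367 × 18.7731 = 44435.9277 s = 12.34 hours.

12.34 hours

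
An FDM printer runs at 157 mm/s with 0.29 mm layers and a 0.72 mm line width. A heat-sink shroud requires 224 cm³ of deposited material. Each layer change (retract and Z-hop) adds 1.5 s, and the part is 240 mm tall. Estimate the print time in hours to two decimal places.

2.24 hours

Line area = 0.29 × 0.72, so 0.2088 mm².
Path length: 224000 mm³ / 0.2088 mm² → 1072796.9 mm.
Time extruding = 1072796.9 / 157, so 6833.1 s.
Layers = ⌈240/0.29⌉ = 828.
Non-print overhead = 828 × 1.5 = 1242 s.
Altogether 6833.1 + 1242 = 8075.1 s, i.e. 2.24 hours.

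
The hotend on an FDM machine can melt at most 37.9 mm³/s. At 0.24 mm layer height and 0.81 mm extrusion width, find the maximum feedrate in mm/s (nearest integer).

Extrusion cross-section = 0.24 × 0.81 = 0.1944 mm².
v_max = Q/A = 37.9/0.1944 = 194.96 mm/s → 195 mm/s.

195 mm/s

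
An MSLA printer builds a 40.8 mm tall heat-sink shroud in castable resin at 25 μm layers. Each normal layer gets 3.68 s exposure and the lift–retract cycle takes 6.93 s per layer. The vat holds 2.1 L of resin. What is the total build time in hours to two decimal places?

Layers = ⌈40.8/0.025⌉ = 1632.
Per-layer time: 3.68 + 6.93 → 10.61 s.
Build time: 1632 × 10.61 s = 17315.52 s, i.e. 4.81 hours.

4.81 hours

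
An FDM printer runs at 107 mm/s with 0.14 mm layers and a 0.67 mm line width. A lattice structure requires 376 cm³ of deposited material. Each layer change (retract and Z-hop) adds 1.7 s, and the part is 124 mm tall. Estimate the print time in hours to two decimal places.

Extrusion cross-section = 0.14 × 0.67, so 0.0938 mm².
Toolpath length = 376 cm³ / 0.0938 mm² = 376000 / 0.0938 = 4008528.8 mm.
Print-move time = 4008528.8 / 107 = 37462.9 s.
Layer count = ceil(124 / 0.14) = 886.
Z-hop total = 886 × 1.7 = 1506.2 s.
Altogether 37462.9 + 1506.2 = 38969.1 s, i.e. 10.82 hours.

10.82 hours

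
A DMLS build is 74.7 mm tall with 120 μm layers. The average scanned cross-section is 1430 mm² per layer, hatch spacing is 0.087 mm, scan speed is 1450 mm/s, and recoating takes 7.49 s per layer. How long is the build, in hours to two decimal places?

3.26 hours

Number of layers: 74.7 / 0.12 → 623 (rounded up).
Hatch length per layer = 1430 / 0.087, so 16436.8 mm.
Per-layer scan time = 16436.8 / 1450, so 11.3357 s.
Time per layer = 11.3357 + 7.49 = 18.8257 s.
623 layers × 18.8257 s/layer = 11728.4111 s, i.e. 3.26 hours.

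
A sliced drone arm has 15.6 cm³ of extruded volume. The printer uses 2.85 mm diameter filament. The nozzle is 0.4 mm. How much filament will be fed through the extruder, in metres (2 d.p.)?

2.45 m

A = π r² = π × 1.425² = 6.3794 mm².
Length = 15.6 cm³ / 6.3794 mm² = 15600 / 6.3794 = 2445.37 mm = 2.45 m.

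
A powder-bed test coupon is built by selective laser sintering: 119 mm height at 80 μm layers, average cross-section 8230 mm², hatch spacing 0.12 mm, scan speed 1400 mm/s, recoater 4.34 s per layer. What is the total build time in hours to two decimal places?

Number of layers: 119 / 0.08 → 1488 (rounded up).
Hatch length per layer: 8230 / 0.12 → 68583.3 mm.
Laser time per layer = 68583.3 / 1400, so 48.9881 s.
Per-layer time = 48.9881 + 4.34, so 53.3281 s.
Build time = 1488 × 53.3281 = 79352.2128 s = 22.04 hours.

22.04 hours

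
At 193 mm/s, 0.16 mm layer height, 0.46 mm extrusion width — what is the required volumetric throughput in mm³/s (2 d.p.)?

Bead cross-section = 0.16 × 0.46 = 0.0736 mm².
Volumetric flow = 193 × 0.0736 = 14.20 mm³/s.

14.20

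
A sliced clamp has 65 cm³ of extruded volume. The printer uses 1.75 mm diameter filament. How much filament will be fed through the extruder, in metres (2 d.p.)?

A = π r² = π × 0.875² = 2.4053 mm².
Length = 65 cm³ / 2.4053 mm² = 65000 / 2.4053 = 27023.66 mm = 27.02 m.

27.02 m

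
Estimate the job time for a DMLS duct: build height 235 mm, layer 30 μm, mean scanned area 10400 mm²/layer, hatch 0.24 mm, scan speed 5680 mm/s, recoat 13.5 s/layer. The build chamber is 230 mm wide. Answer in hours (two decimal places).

45.98 hours

Layers = ⌈235/0.03⌉ = 7834.
Hatch length per layer = 10400 / 0.24, so 43333.3 mm.
Laser time per layer = 43333.3 / 5680, so 7.6291 s.
Time per layer = 7.6291 + 13.5, so 21.1291 s.
Build time = 7834 × 21.1291 = 165525.3694 s = 45.98 hours.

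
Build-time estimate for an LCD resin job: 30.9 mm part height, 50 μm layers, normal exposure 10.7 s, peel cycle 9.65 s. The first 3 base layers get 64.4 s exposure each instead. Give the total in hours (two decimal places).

3.54 hours

Layer count = ceil(30.9 / 0.05) = 618.
Burn-in layers = 3 × (64.4 + 9.65) = 222.15 s.
Remaining layers = 615 × (10.7 + 9.65) = 12515.25 s.
Total = 222.15 + 12515.25 = 12737.4 s = 3.54 hours.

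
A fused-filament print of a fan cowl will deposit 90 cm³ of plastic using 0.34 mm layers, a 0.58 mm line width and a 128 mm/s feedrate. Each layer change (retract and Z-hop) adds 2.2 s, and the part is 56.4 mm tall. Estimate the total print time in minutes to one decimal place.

65.5 minutes

Line area = 0.34 × 0.58 = 0.1972 mm².
Toolpath length = 90 cm³ / 0.1972 mm² = 90000 / 0.1972 = 456389.5 mm.
Time extruding = 456389.5 / 128 = 3565.5 s.
Layers = ⌈56.4/0.34⌉ = 166.
Z-hop total = 166 × 2.2 = 365.2 s.
Total = 3565.5 + 365.2 = 3930.7 s = 65.5 minutes.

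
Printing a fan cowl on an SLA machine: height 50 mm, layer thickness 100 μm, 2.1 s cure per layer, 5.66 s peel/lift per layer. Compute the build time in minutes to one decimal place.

Layers = ⌈50/0.1⌉ = 500.
Each layer takes = 2.1 + 5.66 = 7.76 s.
Build time: 500 × 7.76 s = 3880 s, i.e. 64.7 minutes.

64.7 minutes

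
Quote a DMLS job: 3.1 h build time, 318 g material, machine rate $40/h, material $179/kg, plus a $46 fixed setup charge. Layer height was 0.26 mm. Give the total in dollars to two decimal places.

Machine-time cost = 40 × 3.1 = $124.00.
Material cost = 179 × 318/1000 = $56.922.
Total = 124.00 + 56.922 + 46 = 226.922 ≈ $226.92.

$226.92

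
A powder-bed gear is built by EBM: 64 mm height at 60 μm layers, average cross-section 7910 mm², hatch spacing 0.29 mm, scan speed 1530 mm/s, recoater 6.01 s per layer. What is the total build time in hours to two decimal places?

Layer count = ceil(64 / 0.06) = 1067.
Scan path per layer: 7910 / 0.29 → 27275.9 mm.
Per-layer scan time = 27275.9 / 1530, so 17.8274 s.
Per-layer time = 17.8274 + 6.01, so 23.8374 s.
1067 layers × 23.8374 s/layer = 25434.5058 s, i.e. 7.07 hours.

7.07 hours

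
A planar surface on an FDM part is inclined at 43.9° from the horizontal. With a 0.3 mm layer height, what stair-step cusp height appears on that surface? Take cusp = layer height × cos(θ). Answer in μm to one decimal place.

h_c = t·cos θ = 0.3 × 0.7206 = 0.21618 mm (216.2 μm).

216.2 μm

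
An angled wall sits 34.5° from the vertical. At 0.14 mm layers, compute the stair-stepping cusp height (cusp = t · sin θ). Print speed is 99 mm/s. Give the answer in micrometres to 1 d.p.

h_c = t·sin θ = 0.14 × 0.5664 = 0.079296 mm (79.3 μm).

79.3 μm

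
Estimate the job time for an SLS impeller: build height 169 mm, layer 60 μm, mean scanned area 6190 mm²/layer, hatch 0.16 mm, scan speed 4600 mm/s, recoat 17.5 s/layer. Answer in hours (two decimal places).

20.27 hours

Number of layers: 169 / 0.06 → 2817 (rounded up).
Scan path per layer: 6190 / 0.16 → 38687.5 mm.
Scan time per layer: 38687.5 / 4600 → 8.4103 s.
Layer cycle = 8.4103 + 17.5, so 25.9103 s.
2817 layers × 25.9103 s/layer = 72989.3151 s, i.e. 20.27 hours.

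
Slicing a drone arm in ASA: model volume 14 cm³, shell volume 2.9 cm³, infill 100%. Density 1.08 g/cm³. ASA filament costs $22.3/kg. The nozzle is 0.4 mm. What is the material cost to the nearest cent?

Interior volume = 14 − 2.9, so 11.1 cm³.
Deposited infill = 1.00 × 11.1, so 11.1 cm³.
Total extruded = 2.9 + 11.1, so 14 cm³.
Mass = 14 × 1.08 = 15.12 g.
At $22.3/kg: 15.12/1000 × 22.3 = $0.34.

$0.34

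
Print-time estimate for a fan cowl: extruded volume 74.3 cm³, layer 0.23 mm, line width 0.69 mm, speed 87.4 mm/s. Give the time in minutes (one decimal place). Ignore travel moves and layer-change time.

Bead cross-section = 0.23 × 0.69, so 0.1587 mm².
Toolpath length = 74.3 cm³ / 0.1587 mm² = 74300 / 0.1587 = 468179 mm.
Extrusion time = 468179 / 87.4, so 5356.7 s.
In the requested units: 5356.7 s = 89.3 minutes.

89.3 minutes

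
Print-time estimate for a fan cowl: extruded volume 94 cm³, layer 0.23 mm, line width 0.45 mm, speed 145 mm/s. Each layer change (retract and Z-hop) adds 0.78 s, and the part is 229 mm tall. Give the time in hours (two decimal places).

1.96 hours

Extrusion cross-section = 0.23 × 0.45 = 0.1035 mm².
Path length: 94000 mm³ / 0.1035 mm² → 908212.6 mm.
Extrusion time: 908212.6 / 145 → 6263.5 s.
Number of layers: 229 / 0.23 → 996 (rounded up).
Non-print overhead: 996 × 0.78 → 776.88 s.
Total = 6263.5 + 776.88 = 7040.38 s = 1.96 hours.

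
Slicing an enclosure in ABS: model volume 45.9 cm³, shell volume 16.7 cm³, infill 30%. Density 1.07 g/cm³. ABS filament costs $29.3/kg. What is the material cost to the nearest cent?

Interior volume = 45.9 − 16.7, so 29.2 cm³.
Infill deposited = 0.30 × 29.2 = 8.76 cm³.
Total printed volume = 16.7 + 8.76, so 25.46 cm³.
Mass: 25.46 × 1.07 → 27.2422 g.
Cost = 27.2422 g / 1000 × $29.3/kg = $0.80.

$0.80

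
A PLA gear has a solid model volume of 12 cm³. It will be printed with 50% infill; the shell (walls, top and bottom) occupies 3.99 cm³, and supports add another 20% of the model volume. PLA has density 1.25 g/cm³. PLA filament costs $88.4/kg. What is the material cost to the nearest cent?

Volume inside the shell: 12 − 3.99 → 8.01 cm³.
Infill deposited = 0.50 × 8.01 = 4.005 cm³.
Support: 0.20 × 12 → 2.4 cm³.
Deposited volume: 3.99 + 4.005 + 2.4 → 10.395 cm³.
Mass = 10.395 × 1.25, so 12.99375 g.
At $88.4/kg: 12.99375/1000 × 88.4 = $1.15.

$1.15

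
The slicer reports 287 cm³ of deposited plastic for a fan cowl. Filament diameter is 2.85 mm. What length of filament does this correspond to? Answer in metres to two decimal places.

A = π r² = π × 1.425² = 6.3794 mm².
L = 287000 mm³ / 6.3794 mm² = 44988.56 mm, i.e. 44.99 m.

44.99 m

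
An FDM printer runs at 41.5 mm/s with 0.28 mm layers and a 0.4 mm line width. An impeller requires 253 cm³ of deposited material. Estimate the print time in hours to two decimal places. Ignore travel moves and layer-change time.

Bead cross-section = 0.28 × 0.4 = 0.112 mm².
Toolpath length = 253 cm³ / 0.112 mm² = 253000 / 0.112 = 2258928.6 mm.
Extrusion time: 2258928.6 / 41.5 → 54432 s.
54432 s = 15.12 hours.

15.12 hours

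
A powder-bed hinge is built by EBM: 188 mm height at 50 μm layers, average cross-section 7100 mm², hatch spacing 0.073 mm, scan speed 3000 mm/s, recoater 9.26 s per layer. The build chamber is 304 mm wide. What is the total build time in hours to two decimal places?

43.53 hours

Number of layers: 188 / 0.05 → 3760 (rounded up).
Scan path per layer: 7100 / 0.073 → 97260.3 mm.
Beam time per layer = 97260.3 / 3000, so 32.4201 s.
Time per layer = 32.4201 + 9.26 = 41.6801 s.
3760 layers × 41.6801 s/layer = 156717.176 s, i.e. 43.53 hours.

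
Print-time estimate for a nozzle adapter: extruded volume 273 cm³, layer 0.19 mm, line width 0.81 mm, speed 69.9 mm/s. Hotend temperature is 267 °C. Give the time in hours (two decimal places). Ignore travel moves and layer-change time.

Extrusion cross-section = 0.19 × 0.81, so 0.1539 mm².
Toolpath length = 273 cm³ / 0.1539 mm² = 273000 / 0.1539 = 1773879.1 mm.
Extrusion time = 1773879.1 / 69.9 = 25377.4 s.
Converting: 25377.4 s = 7.05 hours.

7.05 hours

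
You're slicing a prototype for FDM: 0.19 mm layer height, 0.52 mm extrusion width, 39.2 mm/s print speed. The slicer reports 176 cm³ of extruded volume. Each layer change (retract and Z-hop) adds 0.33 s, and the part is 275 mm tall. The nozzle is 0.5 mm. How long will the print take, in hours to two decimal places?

Bead cross-section: 0.19 × 0.52 → 0.0988 mm².
Toolpath length = 176 cm³ / 0.0988 mm² = 176000 / 0.0988 = 1781376.5 mm.
Extrusion time: 1781376.5 / 39.2 → 45443.3 s.
Layer count = ceil(275 / 0.19) = 1448.
Z-hop total = 1448 × 0.33, so 477.84 s.
Altogether 45443.3 + 477.84 = 45921.14 s, i.e. 12.76 hours.

12.76 hours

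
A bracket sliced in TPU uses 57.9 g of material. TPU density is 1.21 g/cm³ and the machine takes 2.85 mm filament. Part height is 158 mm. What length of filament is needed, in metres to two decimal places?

Volume = 57.9 g / 1.21 g·cm⁻³ = 47.8512 cm³ = 47851.2 mm³.
Filament cross-section = π × (2.85/2)² = 6.3794 mm².
Length = 47851.2 / 6.3794 = 7500.89 mm = 7.50 m.

7.50 m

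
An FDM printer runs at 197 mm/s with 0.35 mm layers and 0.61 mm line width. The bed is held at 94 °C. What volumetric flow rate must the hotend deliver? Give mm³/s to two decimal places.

42.06

A: 0.35 × 0.61 → 0.2135 mm².
Volumetric flow = 197 × 0.2135 = 42.06 mm³/s.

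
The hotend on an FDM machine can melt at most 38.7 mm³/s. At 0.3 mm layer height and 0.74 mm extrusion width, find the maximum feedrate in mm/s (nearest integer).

A = 0.3 × 0.74, so 0.222 mm².
v_max = Q/A = 38.7/0.222 = 174.32 mm/s → 174 mm/s.

174 mm/s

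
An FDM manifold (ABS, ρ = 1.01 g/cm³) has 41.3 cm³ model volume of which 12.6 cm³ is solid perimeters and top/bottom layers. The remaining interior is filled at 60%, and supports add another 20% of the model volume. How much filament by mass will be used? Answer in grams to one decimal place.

38.5 g

Infill region = 41.3 − 12.6, so 28.7 cm³.
Deposited infill: 0.60 × 28.7 → 17.22 cm³.
Support = 0.20 × 41.3, so 8.26 cm³.
Total printed volume = 12.6 + 17.22 + 8.26, so 38.08 cm³.
Mass = 38.08 × 1.01, so 38.4608 g.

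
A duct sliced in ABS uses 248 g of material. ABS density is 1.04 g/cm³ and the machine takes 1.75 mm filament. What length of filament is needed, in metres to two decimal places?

Volume = 248 g / 1.04 g·cm⁻³ = 238.4615 cm³ = 238461.5 mm³.
Cross-section of 1.75 mm filament: π·(1.75/2)² = 2.4053 mm².
Length = 238461.5 / 2.4053 = 99140.02 mm = 99.14 m.

99.14 m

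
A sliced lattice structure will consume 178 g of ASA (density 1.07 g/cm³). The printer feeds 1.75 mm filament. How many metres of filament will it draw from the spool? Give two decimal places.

Volume = 178 g / 1.07 g·cm⁻³ = 166.3551 cm³ = 166355.1 mm³.
Cross-section of 1.75 mm filament: π·(1.75/2)² = 2.4053 mm².
Length = 166355.1 / 2.4053 = 69161.89 mm = 69.16 m.

69.16 m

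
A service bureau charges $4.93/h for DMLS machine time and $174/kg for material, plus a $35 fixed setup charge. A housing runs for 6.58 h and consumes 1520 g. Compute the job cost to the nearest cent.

Machine cost = 4.93 × 6.58, so $32.4394.
Material cost = 174 × 1520/1000, so $264.48.
Adding setup: 32.4394 + 264.48 + 35 → 331.9194 ≈ $331.92.

$331.92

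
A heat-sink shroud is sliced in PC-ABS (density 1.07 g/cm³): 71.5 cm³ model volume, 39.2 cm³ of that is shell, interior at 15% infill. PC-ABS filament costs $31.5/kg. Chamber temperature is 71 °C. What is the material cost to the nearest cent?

$1.48

Volume inside the shell: 71.5 − 39.2 → 32.3 cm³.
Infill deposited = 0.15 × 32.3 = 4.845 cm³.
Total extruded = 39.2 + 4.845, so 44.045 cm³.
Mass: 44.045 × 1.07 → 47.12815 g.
Cost = 47.12815 g / 1000 × $31.5/kg = $1.48.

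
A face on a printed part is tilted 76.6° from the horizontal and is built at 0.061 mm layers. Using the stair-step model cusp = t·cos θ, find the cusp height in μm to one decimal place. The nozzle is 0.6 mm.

14.1 μm

h_c = t·cos θ = 0.061 × 0.2317 = 0.014134 mm (14.1 μm).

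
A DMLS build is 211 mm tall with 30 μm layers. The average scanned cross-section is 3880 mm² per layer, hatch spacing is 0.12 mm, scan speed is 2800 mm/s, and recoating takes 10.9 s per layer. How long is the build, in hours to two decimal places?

Number of layers: 211 / 0.03 → 7034 (rounded up).
Per-layer scan distance: 3880 / 0.12 → 32333.3 mm.
Laser time per layer: 32333.3 / 2800 → 11.5476 s.
Layer cycle = 11.5476 + 10.9, so 22.4476 s.
Build time = 7034 × 22.4476 = 157896.4184 s = 43.86 hours.

43.86 hours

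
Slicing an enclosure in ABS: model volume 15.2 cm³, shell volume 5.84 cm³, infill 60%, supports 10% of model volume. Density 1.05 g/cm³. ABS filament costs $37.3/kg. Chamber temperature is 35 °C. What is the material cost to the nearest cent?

Volume inside the shell = 15.2 − 5.84, so 9.36 cm³.
Infill volume = 0.60 × 9.36, so 5.616 cm³.
Support = 0.10 × 15.2 = 1.52 cm³.
Deposited volume = 5.84 + 5.616 + 1.52, so 12.976 cm³.
Mass = 12.976 × 1.05, so 13.6248 g.
Cost = 13.6248 g / 1000 × $37.3/kg = $0.51.

$0.51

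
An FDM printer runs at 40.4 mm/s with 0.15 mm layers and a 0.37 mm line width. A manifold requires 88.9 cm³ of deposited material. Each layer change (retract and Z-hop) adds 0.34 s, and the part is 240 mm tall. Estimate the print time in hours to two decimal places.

Bead cross-section: 0.15 × 0.37 → 0.0555 mm².
Path length: 88900 mm³ / 0.0555 mm² → 1601801.8 mm.
Print-move time = 1601801.8 / 40.4 = 39648.6 s.
Number of layers: 240 / 0.15 → 1600 (rounded up).
Layer-change overhead: 1600 × 0.34 → 544 s.
Altogether 39648.6 + 544 = 40192.6 s, i.e. 11.16 hours.

11.16 hours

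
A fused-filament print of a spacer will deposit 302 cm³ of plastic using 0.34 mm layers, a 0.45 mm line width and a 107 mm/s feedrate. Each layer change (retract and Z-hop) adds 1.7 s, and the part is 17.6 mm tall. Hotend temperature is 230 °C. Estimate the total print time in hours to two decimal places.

Bead cross-section = 0.34 × 0.45, so 0.153 mm².
Path length: 302000 mm³ / 0.153 mm² → 1973856.2 mm.
Print-move time: 1973856.2 / 107 → 18447.3 s.
Number of layers: 17.6 / 0.34 → 52 (rounded up).
Layer-change overhead = 52 × 1.7 = 88.4 s.
Altogether 18447.3 + 88.4 = 18535.7 s, i.e. 5.15 hours.

5.15 hours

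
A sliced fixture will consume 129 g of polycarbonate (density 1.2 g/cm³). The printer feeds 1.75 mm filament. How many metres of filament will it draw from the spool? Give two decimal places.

44.69 m

Volume = 129 g / 1.2 g·cm⁻³ = 107.5 cm³ = 107500 mm³.
Filament cross-section = π × (1.75/2)² = 2.4053 mm².
L = V/A = 107500/2.4053 = 44692.97 mm → 44.69 m.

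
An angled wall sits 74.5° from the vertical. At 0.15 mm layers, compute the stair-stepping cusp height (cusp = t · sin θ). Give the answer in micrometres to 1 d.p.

sin(74.5°) = 0.9636, so cusp = 0.15 × 0.9636 = 0.14454 mm → 144.5 μm.

144.5 μm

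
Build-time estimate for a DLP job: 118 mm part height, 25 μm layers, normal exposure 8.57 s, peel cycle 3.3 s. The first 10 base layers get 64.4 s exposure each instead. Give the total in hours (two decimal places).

Layers = ⌈118/0.025⌉ = 4720.
Bottom layers = 10 × (64.4 + 3.3), so 677 s.
Normal layers = 4710 × (8.57 + 3.3) = 55907.7 s.
Total = 677 + 55907.7 = 56584.7 s = 15.72 hours.

15.72 hours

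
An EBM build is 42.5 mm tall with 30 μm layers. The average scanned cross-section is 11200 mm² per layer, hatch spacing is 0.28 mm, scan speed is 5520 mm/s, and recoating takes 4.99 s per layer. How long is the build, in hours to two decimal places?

Layer count = ceil(42.5 / 0.03) = 1417.
Per-layer scan distance = 11200 / 0.28 = 40000 mm.
Scan time per layer = 40000 / 5520, so 7.2464 s.
Layer cycle: 7.2464 + 4.99 → 12.2364 s.
Total: 1417 × 12.2364 s = 17338.9788 s → 4.82 hours.

4.82 hours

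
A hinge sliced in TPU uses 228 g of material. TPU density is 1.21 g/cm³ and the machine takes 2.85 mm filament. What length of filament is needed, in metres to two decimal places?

29.54 m

Extruded volume: 228/1.21 = 188.4298 cm³ (188429.8 mm³).
A = π r² = π × 1.425² = 6.3794 mm².
L = V/A = 188429.8/6.3794 = 29537.23 mm → 29.54 m.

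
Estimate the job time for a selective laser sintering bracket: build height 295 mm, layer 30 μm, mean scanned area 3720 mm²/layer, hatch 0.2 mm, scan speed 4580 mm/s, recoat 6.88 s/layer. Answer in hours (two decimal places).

29.89 hours

Layers = ⌈295/0.03⌉ = 9834.
Hatch length per layer: 3720 / 0.2 → 18600 mm.
Laser time per layer = 18600 / 4580, so 4.0611 s.
Per-layer time = 4.0611 + 6.88 = 10.9411 s.
Total: 9834 × 10.9411 s = 107594.7774 s → 29.89 hours.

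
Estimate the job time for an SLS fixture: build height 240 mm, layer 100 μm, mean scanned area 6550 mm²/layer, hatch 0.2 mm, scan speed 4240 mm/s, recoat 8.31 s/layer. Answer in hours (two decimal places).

Number of layers: 240 / 0.1 → 2400 (rounded up).
Hatch length per layer: 6550 / 0.2 → 32750 mm.
Laser time per layer = 32750 / 4240 = 7.7241 s.
Time per layer: 7.7241 + 8.31 → 16.0341 s.
Build time = 2400 × 16.0341 = 38481.84 s = 10.69 hours.

10.69 hours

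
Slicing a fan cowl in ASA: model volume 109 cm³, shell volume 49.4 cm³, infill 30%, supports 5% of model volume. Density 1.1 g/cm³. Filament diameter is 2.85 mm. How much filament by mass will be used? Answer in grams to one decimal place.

Volume inside the shell = 109 − 49.4, so 59.6 cm³.
Infill deposited: 0.30 × 59.6 → 17.88 cm³.
Support = 0.05 × 109, so 5.45 cm³.
Deposited volume: 49.4 + 17.88 + 5.45 → 72.73 cm³.
Mass = 72.73 × 1.1 = 80.003 g.

80.0 g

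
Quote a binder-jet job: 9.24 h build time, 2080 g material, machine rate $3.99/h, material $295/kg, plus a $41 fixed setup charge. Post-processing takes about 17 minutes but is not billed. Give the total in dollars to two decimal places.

Machine cost: 3.99 × 9.24 → $36.8676.
Material cost = 295 × 2080/1000, so $613.60.
Adding setup: 36.8676 + 613.60 + 41 → 691.4676 ≈ $691.47.

$691.47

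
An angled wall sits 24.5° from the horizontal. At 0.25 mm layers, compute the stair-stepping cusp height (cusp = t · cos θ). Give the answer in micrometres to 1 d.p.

227.5 μm

cos(24.5°) = 0.9100, so cusp = 0.25 × 0.9100 = 0.2275 mm → 227.5 μm.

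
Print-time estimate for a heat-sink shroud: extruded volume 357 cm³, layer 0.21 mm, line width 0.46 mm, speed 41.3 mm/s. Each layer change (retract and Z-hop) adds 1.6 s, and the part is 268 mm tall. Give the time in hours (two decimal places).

Line area = 0.21 × 0.46, so 0.0966 mm².
Path length: 357000 mm³ / 0.0966 mm² → 3695652.2 mm.
Time extruding: 3695652.2 / 41.3 → 89483.1 s.
Layer count = ceil(268 / 0.21) = 1277.
Z-hop total = 1277 × 1.6, so 2043.2 s.
Total = 89483.1 + 2043.2 = 91526.3 s = 25.42 hours.

25.42 hours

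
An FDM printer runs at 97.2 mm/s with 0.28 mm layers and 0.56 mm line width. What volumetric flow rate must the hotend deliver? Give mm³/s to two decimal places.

15.24

Bead cross-section = 0.28 × 0.56, so 0.1568 mm².
Q = v·A = 97.2 × 0.1568 = 15.24 mm³/s.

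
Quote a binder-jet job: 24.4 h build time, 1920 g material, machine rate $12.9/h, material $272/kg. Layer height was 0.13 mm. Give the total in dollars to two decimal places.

$837.00

Machine-time cost = 12.9 × 24.4 = $314.76.
Material cost: 272 × 1920/1000 → $522.24.
Total = 314.76 + 522.24 = $837.00.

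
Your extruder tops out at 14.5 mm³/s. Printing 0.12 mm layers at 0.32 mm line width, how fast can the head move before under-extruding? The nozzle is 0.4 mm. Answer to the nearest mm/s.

378 mm/s

A = 0.12 × 0.32, so 0.0384 mm².
Max speed = 14.5 / 0.0384 = 377.60 ≈ 378 mm/s.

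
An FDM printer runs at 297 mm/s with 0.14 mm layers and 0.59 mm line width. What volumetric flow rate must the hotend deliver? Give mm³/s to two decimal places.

Bead cross-section: 0.14 × 0.59 → 0.0826 mm².
Q = v·A = 297 × 0.0826 = 24.53 mm³/s.

24.53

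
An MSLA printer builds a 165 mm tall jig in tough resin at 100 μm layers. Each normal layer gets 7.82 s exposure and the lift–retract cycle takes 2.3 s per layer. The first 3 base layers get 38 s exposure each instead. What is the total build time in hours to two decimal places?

4.66 hours

Layers = ⌈165/0.1⌉ = 1650.
Bottom layers = 3 × (38 + 2.3), so 120.9 s.
Regular layers = 1647 × (7.82 + 2.3) = 16667.64 s.
Total = 120.9 + 16667.64 = 16788.54 s = 4.66 hours.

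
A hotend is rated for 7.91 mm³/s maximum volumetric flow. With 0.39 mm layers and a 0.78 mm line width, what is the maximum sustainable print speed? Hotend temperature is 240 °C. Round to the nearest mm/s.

26 mm/s

Extrusion cross-section: 0.39 × 0.78 → 0.3042 mm².
v_max = Q/A = 7.91/0.3042 = 26.00 mm/s → 26 mm/s.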